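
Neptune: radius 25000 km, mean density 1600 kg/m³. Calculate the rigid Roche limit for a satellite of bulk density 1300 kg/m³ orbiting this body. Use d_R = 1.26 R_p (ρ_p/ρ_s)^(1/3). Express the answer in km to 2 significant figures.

34000 km

d_R = 1.26 × 25000 km × (1600/1300)^(1/3)
    = 34000 km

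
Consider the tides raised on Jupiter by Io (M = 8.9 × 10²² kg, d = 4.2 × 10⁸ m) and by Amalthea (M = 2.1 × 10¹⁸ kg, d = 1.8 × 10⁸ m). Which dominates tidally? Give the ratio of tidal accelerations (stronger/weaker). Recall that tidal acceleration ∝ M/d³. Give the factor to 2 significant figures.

Io, by a factor of ≈ 3300

Compare M/d³ for the two perturbers:
Io: (8.9 × 10²²) / (4.2 × 10⁸)³ = 1.201 × 10⁻³
Amalthea: (2.1 × 10¹⁸) / (1.8 × 10⁸)³ = 3.601 × 10⁻⁷
Ratio (larger/smaller) = 3300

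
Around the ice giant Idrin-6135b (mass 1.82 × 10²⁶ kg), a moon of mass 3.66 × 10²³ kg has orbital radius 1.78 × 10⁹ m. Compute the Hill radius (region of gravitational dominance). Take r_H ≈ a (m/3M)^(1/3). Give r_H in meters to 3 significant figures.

r_H ≈ a (m/3M)^(1/3)
    = (1.78 × 10⁹) × (3.66 × 10²³ / (3 × 1.82 × 10²⁶))^(1/3)
    = 1.56 × 10⁸ m

1.56 × 10⁸ m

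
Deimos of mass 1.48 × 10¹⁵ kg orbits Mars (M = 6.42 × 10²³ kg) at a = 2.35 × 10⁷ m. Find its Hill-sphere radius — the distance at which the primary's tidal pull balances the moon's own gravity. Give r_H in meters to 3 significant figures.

r_H ≈ a (m/3M)^(1/3)
    = (2.35 × 10⁷) × (1.48 × 10¹⁵ / (3 × 6.42 × 10²³))^(1/3)
    = 2.15 × 10⁴ m

2.15 × 10⁴ m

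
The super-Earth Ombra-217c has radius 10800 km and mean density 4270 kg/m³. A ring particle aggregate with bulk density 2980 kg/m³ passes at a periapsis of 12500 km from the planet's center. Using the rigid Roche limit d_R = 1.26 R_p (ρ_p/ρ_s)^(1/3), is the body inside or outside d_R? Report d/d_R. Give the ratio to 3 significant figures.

inside; d/d_R ≈ 0.815

d_R = 1.26 × (10800 km) × (4270/2980)^(1/3) = 15340 km
d/d_R = (12500) / (15340) = 0.815
Since d/d_R < 1, the body is inside the Roche limit.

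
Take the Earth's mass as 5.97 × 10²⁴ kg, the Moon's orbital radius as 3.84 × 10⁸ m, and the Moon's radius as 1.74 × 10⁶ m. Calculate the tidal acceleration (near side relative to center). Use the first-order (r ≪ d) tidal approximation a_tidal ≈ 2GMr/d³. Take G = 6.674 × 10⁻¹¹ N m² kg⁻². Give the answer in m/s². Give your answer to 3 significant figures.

2.45 × 10⁻⁵ m/s²

Δa = 2GMr/d³
   = 2 × (6.674 × 10⁻¹¹) × (5.97 × 10²⁴) × (1.74 × 10⁶) / (3.84 × 10⁸)³
   = 2.45 × 10⁻⁵ m/s²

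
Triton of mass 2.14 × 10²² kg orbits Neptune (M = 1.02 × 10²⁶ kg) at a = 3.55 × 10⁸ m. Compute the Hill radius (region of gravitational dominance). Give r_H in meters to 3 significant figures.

r_H ≈ a (m/3M)^(1/3)
    = (3.55 × 10⁸) × (2.14 × 10²² / (3 × 1.02 × 10²⁶))^(1/3)
    = 1.46 × 10⁷ m

1.46 × 10⁷ m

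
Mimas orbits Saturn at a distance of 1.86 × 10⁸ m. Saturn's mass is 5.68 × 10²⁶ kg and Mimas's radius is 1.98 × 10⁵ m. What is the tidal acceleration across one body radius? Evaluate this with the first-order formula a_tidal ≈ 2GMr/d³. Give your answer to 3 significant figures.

2.33 × 10⁻³ m/s²

Δa = 2GMr/d³
   = 2 × (6.674 × 10⁻¹¹) × (5.68 × 10²⁶) × (1.98 × 10⁵) / (1.86 × 10⁸)³
   = 2.33 × 10⁻³ m/s²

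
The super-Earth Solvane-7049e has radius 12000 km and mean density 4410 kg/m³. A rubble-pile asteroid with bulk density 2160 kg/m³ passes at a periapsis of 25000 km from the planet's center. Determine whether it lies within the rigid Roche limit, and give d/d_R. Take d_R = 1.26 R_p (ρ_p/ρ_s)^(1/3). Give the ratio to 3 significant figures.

d_R = 1.26 × (12000 km) × (4410/2160)^(1/3) = 19180 km
d/d_R = (25000) / (19180) = 1.30
Since d/d_R > 1, the body is outside the Roche limit.

outside; d/d_R ≈ 1.30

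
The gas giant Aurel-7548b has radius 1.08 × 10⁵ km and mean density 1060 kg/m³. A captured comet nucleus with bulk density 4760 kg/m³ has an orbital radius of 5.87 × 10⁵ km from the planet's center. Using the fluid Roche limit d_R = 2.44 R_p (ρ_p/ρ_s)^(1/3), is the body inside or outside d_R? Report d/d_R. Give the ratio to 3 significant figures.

d_R = 2.44 × (1.08 × 10⁵ km) × (1060/4760)^(1/3) = 1.597 × 10⁵ km
d/d_R = (5.87 × 10⁵) / (1.597 × 10⁵) = 3.68
Since d/d_R > 1, the body is outside the Roche limit.

outside; d/d_R ≈ 3.68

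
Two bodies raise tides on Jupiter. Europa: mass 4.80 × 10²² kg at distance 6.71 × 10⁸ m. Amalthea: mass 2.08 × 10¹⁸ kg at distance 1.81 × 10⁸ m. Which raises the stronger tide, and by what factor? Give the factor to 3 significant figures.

Tidal stretch scales as M/d³; compute that for each body.
Europa: (4.80 × 10²²) / (6.71 × 10⁸)³ = 1.589 × 10⁻⁴
Amalthea: (2.08 × 10¹⁸) / (1.81 × 10⁸)³ = 3.508 × 10⁻⁷
Ratio (larger/smaller) = 453

Europa, by a factor of ≈ 453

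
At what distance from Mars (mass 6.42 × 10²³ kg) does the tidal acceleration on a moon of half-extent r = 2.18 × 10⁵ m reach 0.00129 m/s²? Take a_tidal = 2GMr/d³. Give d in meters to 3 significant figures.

2GMr/d³ = a_tidal  ⇒  d = (2GMr / a_tidal)^(1/3)
d = (2 × 6.674×10⁻¹¹ × (6.42 × 10²³) × (2.18 × 10⁵) / (0.00129))^(1/3)
  = 2.44 × 10⁷ m

2.44 × 10⁷ m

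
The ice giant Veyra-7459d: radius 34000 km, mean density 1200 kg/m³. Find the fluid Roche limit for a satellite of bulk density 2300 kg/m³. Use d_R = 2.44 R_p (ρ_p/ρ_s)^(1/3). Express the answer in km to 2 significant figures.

67000 km

d_R = 2.44 × 34000 km × (1200/2300)^(1/3)
    = 67000 km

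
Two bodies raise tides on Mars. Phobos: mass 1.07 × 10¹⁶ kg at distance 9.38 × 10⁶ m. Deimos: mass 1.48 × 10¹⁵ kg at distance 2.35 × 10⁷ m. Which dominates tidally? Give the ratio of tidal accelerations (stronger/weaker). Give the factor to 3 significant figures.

The tide-raising term goes as M/d³ (the gradient of a 1/d² field).
Phobos: (1.07 × 10¹⁶) / (9.38 × 10⁶)³ = 1.297 × 10⁻⁵
Deimos: (1.48 × 10¹⁵) / (2.35 × 10⁷)³ = 1.140 × 10⁻⁷
Ratio (larger/smaller) = 114

Phobos, by a factor of ≈ 114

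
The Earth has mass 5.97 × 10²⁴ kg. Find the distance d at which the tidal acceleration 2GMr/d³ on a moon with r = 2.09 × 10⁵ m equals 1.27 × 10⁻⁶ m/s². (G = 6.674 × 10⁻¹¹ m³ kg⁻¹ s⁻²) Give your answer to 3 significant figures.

2GMr/d³ = a_tidal  ⇒  d = (2GMr / a_tidal)^(1/3)
d = (2 × 6.674×10⁻¹¹ × (5.97 × 10²⁴) × (2.09 × 10⁵) / (1.27 × 10⁻⁶))^(1/3)
  = 5.08 × 10⁸ m

5.08 × 10⁸ m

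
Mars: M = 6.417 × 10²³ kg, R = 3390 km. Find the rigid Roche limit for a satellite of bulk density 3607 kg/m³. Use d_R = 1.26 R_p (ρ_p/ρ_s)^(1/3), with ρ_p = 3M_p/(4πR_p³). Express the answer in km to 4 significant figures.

ρ_p = 3M_p/(4πR_p³) = 3 × (6.417 × 10²³) / (4π × (3.390 × 10⁶ m)³) = 3932 kg/m³
d_R = 1.26 × 3390 km × (3932/3607)^(1/3)
    = 4396 km

4396 km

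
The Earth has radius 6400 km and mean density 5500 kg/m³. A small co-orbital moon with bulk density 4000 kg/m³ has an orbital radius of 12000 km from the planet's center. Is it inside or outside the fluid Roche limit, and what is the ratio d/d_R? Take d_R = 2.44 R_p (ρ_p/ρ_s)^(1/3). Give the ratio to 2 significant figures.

inside; d/d_R ≈ 0.69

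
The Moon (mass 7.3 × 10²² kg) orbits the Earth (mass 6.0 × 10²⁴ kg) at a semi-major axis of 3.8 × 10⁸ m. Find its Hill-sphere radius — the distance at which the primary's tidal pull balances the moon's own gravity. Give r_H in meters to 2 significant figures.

6.1 × 10⁷ m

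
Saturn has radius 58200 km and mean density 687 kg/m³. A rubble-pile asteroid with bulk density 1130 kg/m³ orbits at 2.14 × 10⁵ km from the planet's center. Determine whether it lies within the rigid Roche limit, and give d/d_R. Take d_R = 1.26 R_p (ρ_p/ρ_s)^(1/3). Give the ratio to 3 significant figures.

outside; d/d_R ≈ 3.44

d_R = 1.26 × (58200 km) × (687/1130)^(1/3) = 62120 km
d/d_R = (2.14 × 10⁵) / (62120) = 3.44
Since d/d_R > 1, the body is outside the Roche limit.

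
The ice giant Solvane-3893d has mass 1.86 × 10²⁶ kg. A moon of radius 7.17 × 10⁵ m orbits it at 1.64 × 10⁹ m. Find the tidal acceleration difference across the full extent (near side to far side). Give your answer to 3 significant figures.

8.07 × 10⁻⁶ m/s²

a_tidal = 4GMr/d³
        = 4 × (6.674 × 10⁻¹¹) × (1.86 × 10²⁶) × (7.17 × 10⁵) / (1.64 × 10⁹)³
        = 8.07 × 10⁻⁶ m/s²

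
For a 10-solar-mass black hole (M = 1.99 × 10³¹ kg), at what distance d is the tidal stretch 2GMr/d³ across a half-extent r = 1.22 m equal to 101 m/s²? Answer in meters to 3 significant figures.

2GMr/d³ = a_tidal  ⇒  d = (2GMr / a_tidal)^(1/3)
d = (2 × 6.674×10⁻¹¹ × (1.99 × 10³¹) × (1.22) / (101))^(1/3)
  = 3.18 × 10⁶ m

3.18 × 10⁶ m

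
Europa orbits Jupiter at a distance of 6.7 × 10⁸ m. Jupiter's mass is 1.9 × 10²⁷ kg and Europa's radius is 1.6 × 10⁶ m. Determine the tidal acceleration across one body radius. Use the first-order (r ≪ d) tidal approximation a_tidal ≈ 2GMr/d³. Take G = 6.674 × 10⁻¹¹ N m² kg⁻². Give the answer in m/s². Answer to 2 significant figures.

1.3 × 10⁻³ m/s²

a_tidal = 2GMr/d³
        = 2 × (6.674 × 10⁻¹¹) × (1.9 × 10²⁷) × (1.6 × 10⁶) / (6.7 × 10⁸)³
        = 1.3 × 10⁻³ m/s²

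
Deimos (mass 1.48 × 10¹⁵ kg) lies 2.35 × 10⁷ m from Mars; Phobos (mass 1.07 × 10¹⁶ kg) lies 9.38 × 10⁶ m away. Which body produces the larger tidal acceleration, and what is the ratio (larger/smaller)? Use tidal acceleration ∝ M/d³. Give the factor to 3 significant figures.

Tidal stretch scales as M/d³; compute that for each body.
Deimos: (1.48 × 10¹⁵) / (2.35 × 10⁷)³ = 1.140 × 10⁻⁷
Phobos: (1.07 × 10¹⁶) / (9.38 × 10⁶)³ = 1.297 × 10⁻⁵
Ratio (larger/smaller) = 114

Phobos, by a factor of ≈ 114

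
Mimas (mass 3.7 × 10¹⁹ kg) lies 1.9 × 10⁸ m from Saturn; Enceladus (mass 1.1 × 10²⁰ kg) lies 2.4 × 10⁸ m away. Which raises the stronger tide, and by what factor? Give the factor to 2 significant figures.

Enceladus, by a factor of ≈ 1.5

Tidal stretch scales as M/d³; compute that for each body.
Mimas: (3.7 × 10¹⁹) / (1.9 × 10⁸)³ = 5.394 × 10⁻⁶
Enceladus: (1.1 × 10²⁰) / (2.4 × 10⁸)³ = 7.957 × 10⁻⁶
Ratio (larger/smaller) = 1.5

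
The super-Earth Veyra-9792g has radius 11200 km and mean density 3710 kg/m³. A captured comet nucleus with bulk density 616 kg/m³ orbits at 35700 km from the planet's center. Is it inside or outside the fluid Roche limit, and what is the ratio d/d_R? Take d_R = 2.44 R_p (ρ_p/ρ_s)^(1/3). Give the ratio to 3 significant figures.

inside; d/d_R ≈ 0.718

d_R = 2.44 × (11200 km) × (3710/616)^(1/3) = 49720 km
d/d_R = (35700) / (49720) = 0.718
Since d/d_R < 1, the body is inside the Roche limit.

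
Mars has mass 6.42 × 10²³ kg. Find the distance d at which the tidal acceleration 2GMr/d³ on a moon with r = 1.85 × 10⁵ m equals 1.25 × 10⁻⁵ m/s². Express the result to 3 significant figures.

2GMr/d³ = a_tidal  ⇒  d = (2GMr / a_tidal)^(1/3)
d = (2 × 6.674×10⁻¹¹ × (6.42 × 10²³) × (1.85 × 10⁵) / (1.25 × 10⁻⁵))^(1/3)
  = 1.08 × 10⁸ m

1.08 × 10⁸ m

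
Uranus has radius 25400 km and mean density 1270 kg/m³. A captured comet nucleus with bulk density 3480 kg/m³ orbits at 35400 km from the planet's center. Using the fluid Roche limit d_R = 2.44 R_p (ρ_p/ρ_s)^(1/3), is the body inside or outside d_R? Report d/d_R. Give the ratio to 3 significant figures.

inside; d/d_R ≈ 0.799

d_R = 2.44 × (25400 km) × (1270/3480)^(1/3) = 44290 km
d/d_R = (35400) / (44290) = 0.799
Since d/d_R < 1, the body is inside the Roche limit.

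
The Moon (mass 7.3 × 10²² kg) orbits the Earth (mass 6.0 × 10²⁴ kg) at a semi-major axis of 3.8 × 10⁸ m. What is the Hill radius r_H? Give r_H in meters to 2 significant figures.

r_H ≈ a (m/3M)^(1/3)
    = (3.8 × 10⁸) × (7.3 × 10²² / (3 × 6.0 × 10²⁴))^(1/3)
    = 6.1 × 10⁷ m

6.1 × 10⁷ m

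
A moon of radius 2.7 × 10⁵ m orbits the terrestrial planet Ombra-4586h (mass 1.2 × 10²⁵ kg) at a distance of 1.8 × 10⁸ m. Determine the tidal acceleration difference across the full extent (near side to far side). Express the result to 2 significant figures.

1.5 × 10⁻⁴ m/s²

Δa = 4GMr/d³
   = 4 × (6.674 × 10⁻¹¹) × (1.2 × 10²⁵) × (2.7 × 10⁵) / (1.8 × 10⁸)³
   = 1.5 × 10⁻⁴ m/s²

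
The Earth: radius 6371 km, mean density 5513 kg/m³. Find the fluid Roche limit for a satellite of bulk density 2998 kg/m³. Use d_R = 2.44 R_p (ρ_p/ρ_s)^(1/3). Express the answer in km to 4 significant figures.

d_R = 2.44 × 6371 km × (5513/2998)^(1/3)
    = 19050 km

19050 km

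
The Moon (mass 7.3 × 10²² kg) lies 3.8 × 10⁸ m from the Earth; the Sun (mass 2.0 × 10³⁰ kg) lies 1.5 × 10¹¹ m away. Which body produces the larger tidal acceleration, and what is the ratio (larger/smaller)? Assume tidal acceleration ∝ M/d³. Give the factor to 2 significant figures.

Tidal acceleration ∝ M/d³, so compare M/d³ for each.
The Moon: (7.3 × 10²²) / (3.8 × 10⁸)³ = 1.330 × 10⁻³
The Sun: (2.0 × 10³⁰) / (1.5 × 10¹¹)³ = 5.926 × 10⁻⁴
Ratio (larger/smaller) = 2.2

The Moon, by a factor of ≈ 2.2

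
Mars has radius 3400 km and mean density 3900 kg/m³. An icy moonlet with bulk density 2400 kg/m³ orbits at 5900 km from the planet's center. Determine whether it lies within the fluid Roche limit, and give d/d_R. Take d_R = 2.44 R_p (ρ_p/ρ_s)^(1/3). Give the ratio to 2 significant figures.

d_R = 2.44 × (3400 km) × (3900/2400)^(1/3) = 9753 km
d/d_R = (5900) / (9753) = 0.60
Since d/d_R < 1, the body is inside the Roche limit.

inside; d/d_R ≈ 0.60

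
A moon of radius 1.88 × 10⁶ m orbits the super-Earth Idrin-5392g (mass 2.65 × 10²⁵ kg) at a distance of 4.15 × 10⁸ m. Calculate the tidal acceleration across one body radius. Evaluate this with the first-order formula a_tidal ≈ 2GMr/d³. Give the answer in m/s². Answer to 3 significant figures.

Δg = 2GMr/d³
   = 2 × (6.674 × 10⁻¹¹) × (2.65 × 10²⁵) × (1.88 × 10⁶) / (4.15 × 10⁸)³
   = 9.30 × 10⁻⁵ m/s²

9.30 × 10⁻⁵ m/s²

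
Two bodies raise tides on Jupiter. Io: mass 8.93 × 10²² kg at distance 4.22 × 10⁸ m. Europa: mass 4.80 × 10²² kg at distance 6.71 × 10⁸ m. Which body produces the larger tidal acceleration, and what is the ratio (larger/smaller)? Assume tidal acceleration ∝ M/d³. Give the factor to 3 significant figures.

Tidal acceleration ∝ M/d³, so compare M/d³ for each.
Io: (8.93 × 10²²) / (4.22 × 10⁸)³ = 1.188 × 10⁻³
Europa: (4.80 × 10²²) / (6.71 × 10⁸)³ = 1.589 × 10⁻⁴
Ratio (larger/smaller) = 7.48

Io, by a factor of ≈ 7.48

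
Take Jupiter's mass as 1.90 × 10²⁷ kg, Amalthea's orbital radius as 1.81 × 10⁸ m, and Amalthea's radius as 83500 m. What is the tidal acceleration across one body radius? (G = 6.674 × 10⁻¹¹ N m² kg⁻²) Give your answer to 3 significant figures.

3.57 × 10⁻³ m/s²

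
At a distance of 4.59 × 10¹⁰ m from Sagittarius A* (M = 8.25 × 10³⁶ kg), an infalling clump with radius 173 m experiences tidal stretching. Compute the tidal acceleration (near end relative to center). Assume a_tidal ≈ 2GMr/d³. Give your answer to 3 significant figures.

Since r ≪ d, expand the inverse-square field across one radius to get the leading 2GMr/d³ term.
a_tidal = 2GMr/d³
        = 2 × (6.674 × 10⁻¹¹) × (8.25 × 10³⁶) × (173) / (4.59 × 10¹⁰)³
        = 1.97 × 10⁻³ m/s²

1.97 × 10⁻³ m/s²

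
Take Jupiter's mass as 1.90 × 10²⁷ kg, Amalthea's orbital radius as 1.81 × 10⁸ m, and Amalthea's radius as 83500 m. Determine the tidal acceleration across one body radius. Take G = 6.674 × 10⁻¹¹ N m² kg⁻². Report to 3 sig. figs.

3.57 × 10⁻³ m/s²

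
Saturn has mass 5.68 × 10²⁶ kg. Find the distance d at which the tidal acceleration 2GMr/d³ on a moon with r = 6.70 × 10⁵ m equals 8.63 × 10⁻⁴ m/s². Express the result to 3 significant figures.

3.89 × 10⁸ m

2GMr/d³ = a_tidal  ⇒  d = (2GMr / a_tidal)^(1/3)
d = (2 × 6.674×10⁻¹¹ × (5.68 × 10²⁶) × (6.70 × 10⁵) / (8.63 × 10⁻⁴))^(1/3)
  = 3.89 × 10⁸ m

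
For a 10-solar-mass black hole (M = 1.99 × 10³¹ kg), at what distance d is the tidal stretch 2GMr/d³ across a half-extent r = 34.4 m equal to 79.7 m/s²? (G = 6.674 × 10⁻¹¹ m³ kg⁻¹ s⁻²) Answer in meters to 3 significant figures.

1.05 × 10⁷ m

2GMr/d³ = a_tidal  ⇒  d = (2GMr / a_tidal)^(1/3)
d = (2 × 6.674×10⁻¹¹ × (1.99 × 10³¹) × (34.4) / (79.7))^(1/3)
  = 1.05 × 10⁷ m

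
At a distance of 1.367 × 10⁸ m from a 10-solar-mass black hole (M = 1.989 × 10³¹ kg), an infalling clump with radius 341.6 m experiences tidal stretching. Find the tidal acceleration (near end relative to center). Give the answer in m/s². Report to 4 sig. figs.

3.550 × 10⁻¹ m/s²

a_tidal = 2GMr/d³
        = 2 × (6.674 × 10⁻¹¹) × (1.989 × 10³¹) × (341.6) / (1.367 × 10⁸)³
        = 3.550 × 10⁻¹ m/s²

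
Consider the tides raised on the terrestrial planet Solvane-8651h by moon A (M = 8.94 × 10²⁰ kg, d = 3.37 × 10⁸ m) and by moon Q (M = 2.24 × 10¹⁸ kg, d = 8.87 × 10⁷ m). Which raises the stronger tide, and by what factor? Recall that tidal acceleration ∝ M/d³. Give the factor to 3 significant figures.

Moon A, by a factor of ≈ 7.28

Compare M/d³ for the two perturbers:
Moon A: (8.94 × 10²⁰) / (3.37 × 10⁸)³ = 2.336 × 10⁻⁵
Moon Q: (2.24 × 10¹⁸) / (8.87 × 10⁷)³ = 3.210 × 10⁻⁶
Ratio (larger/smaller) = 7.28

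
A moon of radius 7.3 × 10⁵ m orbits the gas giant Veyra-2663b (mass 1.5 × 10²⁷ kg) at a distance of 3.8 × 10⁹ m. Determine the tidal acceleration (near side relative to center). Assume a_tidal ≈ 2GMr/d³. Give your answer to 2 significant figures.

a_tidal = 2GMr/d³
        = 2 × (6.674 × 10⁻¹¹) × (1.5 × 10²⁷) × (7.3 × 10⁵) / (3.8 × 10⁹)³
        = 2.7 × 10⁻⁶ m/s²

2.7 × 10⁻⁶ m/s²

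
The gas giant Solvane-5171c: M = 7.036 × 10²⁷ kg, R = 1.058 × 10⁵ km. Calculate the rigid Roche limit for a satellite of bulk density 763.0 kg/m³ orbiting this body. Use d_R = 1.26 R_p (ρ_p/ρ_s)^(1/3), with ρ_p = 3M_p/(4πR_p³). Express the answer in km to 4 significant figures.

ρ_p = 3M_p/(4πR_p³) = 3 × (7.036 × 10²⁷) / (4π × (1.058 × 10⁸ m)³) = 1418 kg/m³
d_R = 1.26 × 1.058 × 10⁵ km × (1418/763.0)^(1/3)
    = 1.639 × 10⁵ km

1.639 × 10⁵ km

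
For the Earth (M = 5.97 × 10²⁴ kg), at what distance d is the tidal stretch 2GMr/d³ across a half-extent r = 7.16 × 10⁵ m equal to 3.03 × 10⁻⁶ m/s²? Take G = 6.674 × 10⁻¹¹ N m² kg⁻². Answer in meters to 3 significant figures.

5.73 × 10⁸ m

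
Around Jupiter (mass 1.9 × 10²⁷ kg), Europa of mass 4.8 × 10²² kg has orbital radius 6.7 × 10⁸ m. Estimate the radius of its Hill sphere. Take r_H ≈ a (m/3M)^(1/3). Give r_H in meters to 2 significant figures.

1.4 × 10⁷ m

r_H ≈ a (m/3M)^(1/3)
    = (6.7 × 10⁸) × (4.8 × 10²² / (3 × 1.9 × 10²⁷))^(1/3)
    = 1.4 × 10⁷ m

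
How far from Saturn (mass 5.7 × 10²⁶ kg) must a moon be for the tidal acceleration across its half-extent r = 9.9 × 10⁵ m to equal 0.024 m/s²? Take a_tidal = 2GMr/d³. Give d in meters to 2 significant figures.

2GMr/d³ = a_tidal  ⇒  d = (2GMr / a_tidal)^(1/3)
d = (2 × 6.674×10⁻¹¹ × (5.7 × 10²⁶) × (9.9 × 10⁵) / (0.024))^(1/3)
  = 1.5 × 10⁸ m

1.5 × 10⁸ m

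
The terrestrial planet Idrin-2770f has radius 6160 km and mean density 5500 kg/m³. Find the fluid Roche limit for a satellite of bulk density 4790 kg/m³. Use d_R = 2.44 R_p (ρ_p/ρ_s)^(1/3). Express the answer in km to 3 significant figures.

15700 km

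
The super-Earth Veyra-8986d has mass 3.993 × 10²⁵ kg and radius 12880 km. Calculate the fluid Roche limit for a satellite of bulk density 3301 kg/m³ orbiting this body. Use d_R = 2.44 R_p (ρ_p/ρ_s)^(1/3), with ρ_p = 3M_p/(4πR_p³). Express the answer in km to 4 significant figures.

ρ_p = 3M_p/(4πR_p³) = 3 × (3.993 × 10²⁵) / (4π × (1.288 × 10⁷ m)³) = 4461 kg/m³
d_R = 2.44 × 12880 km × (4461/3301)^(1/3)
    = 34750 km

34750 km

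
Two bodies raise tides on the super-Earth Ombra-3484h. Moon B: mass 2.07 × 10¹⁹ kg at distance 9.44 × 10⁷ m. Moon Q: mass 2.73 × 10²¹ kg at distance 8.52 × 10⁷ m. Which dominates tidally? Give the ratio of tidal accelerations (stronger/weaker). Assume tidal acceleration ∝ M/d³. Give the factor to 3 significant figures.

Moon Q, by a factor of ≈ 179

Tidal stretch scales as M/d³; compute that for each body.
Moon B: (2.07 × 10¹⁹) / (9.44 × 10⁷)³ = 2.461 × 10⁻⁵
Moon Q: (2.73 × 10²¹) / (8.52 × 10⁷)³ = 4.414 × 10⁻³
Ratio (larger/smaller) = 179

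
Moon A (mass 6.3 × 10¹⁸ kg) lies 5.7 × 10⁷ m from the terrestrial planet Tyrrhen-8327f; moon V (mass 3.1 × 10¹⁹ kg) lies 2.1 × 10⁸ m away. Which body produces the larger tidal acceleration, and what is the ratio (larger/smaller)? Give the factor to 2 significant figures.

The tide-raising term goes as M/d³ (the gradient of a 1/d² field).
Moon A: (6.3 × 10¹⁸) / (5.7 × 10⁷)³ = 3.402 × 10⁻⁵
Moon V: (3.1 × 10¹⁹) / (2.1 × 10⁸)³ = 3.347 × 10⁻⁶
Ratio (larger/smaller) = 10

Moon A, by a factor of ≈ 10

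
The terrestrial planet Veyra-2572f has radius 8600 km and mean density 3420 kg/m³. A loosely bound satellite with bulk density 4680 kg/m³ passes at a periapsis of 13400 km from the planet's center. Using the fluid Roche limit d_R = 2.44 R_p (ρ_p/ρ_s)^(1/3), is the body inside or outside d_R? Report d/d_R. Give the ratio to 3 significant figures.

inside; d/d_R ≈ 0.709

d_R = 2.44 × (8600 km) × (3420/4680)^(1/3) = 18900 km
d/d_R = (13400) / (18900) = 0.709
Since d/d_R < 1, the body is inside the Roche limit.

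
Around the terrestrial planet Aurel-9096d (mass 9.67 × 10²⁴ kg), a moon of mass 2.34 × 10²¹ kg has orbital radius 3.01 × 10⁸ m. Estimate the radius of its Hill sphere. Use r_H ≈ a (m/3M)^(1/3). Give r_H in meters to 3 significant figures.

1.30 × 10⁷ m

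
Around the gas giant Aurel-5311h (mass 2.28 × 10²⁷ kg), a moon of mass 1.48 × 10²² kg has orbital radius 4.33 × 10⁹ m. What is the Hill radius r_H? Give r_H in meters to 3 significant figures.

5.60 × 10⁷ m

r_H ≈ a (m/3M)^(1/3)
    = (4.33 × 10⁹) × (1.48 × 10²² / (3 × 2.28 × 10²⁷))^(1/3)
    = 5.60 × 10⁷ m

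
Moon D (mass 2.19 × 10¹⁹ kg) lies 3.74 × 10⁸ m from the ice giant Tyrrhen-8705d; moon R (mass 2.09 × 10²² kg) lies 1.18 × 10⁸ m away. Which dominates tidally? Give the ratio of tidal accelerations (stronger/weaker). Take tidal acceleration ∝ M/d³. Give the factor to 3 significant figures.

Moon R, by a factor of ≈ 30400

Tidal stretch scales as M/d³; compute that for each body.
Moon D: (2.19 × 10¹⁹) / (3.74 × 10⁸)³ = 4.186 × 10⁻⁷
Moon R: (2.09 × 10²²) / (1.18 × 10⁸)³ = 1.272 × 10⁻²
Ratio (larger/smaller) = 30400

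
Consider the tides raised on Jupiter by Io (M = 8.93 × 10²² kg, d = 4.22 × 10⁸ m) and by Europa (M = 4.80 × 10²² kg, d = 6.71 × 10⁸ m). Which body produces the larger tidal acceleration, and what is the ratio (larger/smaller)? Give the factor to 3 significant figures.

The tide-raising term goes as M/d³ (the gradient of a 1/d² field).
Io: (8.93 × 10²²) / (4.22 × 10⁸)³ = 1.188 × 10⁻³
Europa: (4.80 × 10²²) / (6.71 × 10⁸)³ = 1.589 × 10⁻⁴
Ratio (larger/smaller) = 7.48

Io, by a factor of ≈ 7.48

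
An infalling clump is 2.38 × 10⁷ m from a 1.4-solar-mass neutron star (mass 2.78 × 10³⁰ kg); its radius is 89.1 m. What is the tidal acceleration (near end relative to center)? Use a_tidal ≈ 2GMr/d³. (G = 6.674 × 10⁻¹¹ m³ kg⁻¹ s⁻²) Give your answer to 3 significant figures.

2.45 m/s²

Since r ≪ d, expand the inverse-square field across one radius to get the leading 2GMr/d³ term.
Δa = 2GMr/d³
   = 2 × (6.674 × 10⁻¹¹) × (2.78 × 10³⁰) × (89.1) / (2.38 × 10⁷)³
   = 2.45 m/s²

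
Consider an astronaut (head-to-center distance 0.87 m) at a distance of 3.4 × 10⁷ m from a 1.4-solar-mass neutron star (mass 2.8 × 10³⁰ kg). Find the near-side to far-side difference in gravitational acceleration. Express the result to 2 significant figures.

a_tidal = 4GMr/d³
        = 4 × (6.674 × 10⁻¹¹) × (2.8 × 10³⁰) × (0.87) / (3.4 × 10⁷)³
        = 1.7 × 10⁻² m/s²

1.7 × 10⁻² m/s²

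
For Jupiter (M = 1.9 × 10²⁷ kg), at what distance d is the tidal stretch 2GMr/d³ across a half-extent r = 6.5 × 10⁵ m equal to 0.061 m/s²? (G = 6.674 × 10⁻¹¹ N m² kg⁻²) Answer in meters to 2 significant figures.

1.4 × 10⁸ m

2GMr/d³ = a_tidal  ⇒  d = (2GMr / a_tidal)^(1/3)
d = (2 × 6.674×10⁻¹¹ × (1.9 × 10²⁷) × (6.5 × 10⁵) / (0.061))^(1/3)
  = 1.4 × 10⁸ m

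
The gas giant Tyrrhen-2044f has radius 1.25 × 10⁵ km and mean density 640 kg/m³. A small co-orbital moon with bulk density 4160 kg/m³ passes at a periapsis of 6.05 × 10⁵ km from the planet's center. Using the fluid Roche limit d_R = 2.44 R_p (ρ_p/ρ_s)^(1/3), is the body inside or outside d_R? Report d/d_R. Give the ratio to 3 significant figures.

outside; d/d_R ≈ 3.70

d_R = 2.44 × (1.25 × 10⁵ km) × (640/4160)^(1/3) = 1.634 × 10⁵ km
d/d_R = (6.05 × 10⁵) / (1.634 × 10⁵) = 3.70
Since d/d_R > 1, the body is outside the Roche limit.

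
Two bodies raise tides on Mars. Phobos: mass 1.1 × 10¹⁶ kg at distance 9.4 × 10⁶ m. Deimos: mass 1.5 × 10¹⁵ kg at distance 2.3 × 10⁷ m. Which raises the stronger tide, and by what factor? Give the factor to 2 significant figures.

Phobos, by a factor of ≈ 110

The tide-raising term goes as M/d³ (the gradient of a 1/d² field).
Phobos: (1.1 × 10¹⁶) / (9.4 × 10⁶)³ = 1.324 × 10⁻⁵
Deimos: (1.5 × 10¹⁵) / (2.3 × 10⁷)³ = 1.233 × 10⁻⁷
Ratio (larger/smaller) = 110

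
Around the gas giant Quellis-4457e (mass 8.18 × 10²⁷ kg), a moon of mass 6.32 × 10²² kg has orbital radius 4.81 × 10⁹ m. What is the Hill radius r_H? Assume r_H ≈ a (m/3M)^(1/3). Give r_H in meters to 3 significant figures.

r_H ≈ a (m/3M)^(1/3)
    = (4.81 × 10⁹) × (6.32 × 10²² / (3 × 8.18 × 10²⁷))^(1/3)
    = 6.59 × 10⁷ m

6.59 × 10⁷ m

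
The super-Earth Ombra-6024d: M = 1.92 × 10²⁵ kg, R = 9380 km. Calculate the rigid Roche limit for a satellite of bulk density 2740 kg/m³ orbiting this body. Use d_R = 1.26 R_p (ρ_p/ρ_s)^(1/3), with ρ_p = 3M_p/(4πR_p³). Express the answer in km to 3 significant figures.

15000 km

ρ_p = 3M_p/(4πR_p³) = 3 × (1.92 × 10²⁵) / (4π × (9.38 × 10⁶ m)³) = 5550 kg/m³
d_R = 1.26 × 9380 km × (5550/2740)^(1/3)
    = 15000 km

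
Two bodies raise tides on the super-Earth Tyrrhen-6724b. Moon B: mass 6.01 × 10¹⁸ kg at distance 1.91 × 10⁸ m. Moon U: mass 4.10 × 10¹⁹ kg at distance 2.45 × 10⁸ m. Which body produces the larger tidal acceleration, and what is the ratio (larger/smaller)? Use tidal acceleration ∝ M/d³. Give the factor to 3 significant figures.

The tide-raising term goes as M/d³ (the gradient of a 1/d² field).
Moon B: (6.01 × 10¹⁸) / (1.91 × 10⁸)³ = 8.625 × 10⁻⁷
Moon U: (4.10 × 10¹⁹) / (2.45 × 10⁸)³ = 2.788 × 10⁻⁶
Ratio (larger/smaller) = 3.23

Moon U, by a factor of ≈ 3.23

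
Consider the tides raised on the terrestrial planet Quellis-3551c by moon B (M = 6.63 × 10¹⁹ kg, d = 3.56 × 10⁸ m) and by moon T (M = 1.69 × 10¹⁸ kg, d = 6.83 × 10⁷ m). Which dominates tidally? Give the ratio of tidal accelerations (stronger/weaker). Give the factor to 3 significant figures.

Moon T, by a factor of ≈ 3.61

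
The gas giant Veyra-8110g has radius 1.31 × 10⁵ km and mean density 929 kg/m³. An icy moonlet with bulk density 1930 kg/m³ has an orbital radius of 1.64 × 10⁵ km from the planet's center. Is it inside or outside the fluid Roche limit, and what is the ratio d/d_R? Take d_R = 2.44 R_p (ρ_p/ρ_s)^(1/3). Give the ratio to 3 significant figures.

inside; d/d_R ≈ 0.655

d_R = 2.44 × (1.31 × 10⁵ km) × (929/1930)^(1/3) = 2.505 × 10⁵ km
d/d_R = (1.64 × 10⁵) / (2.505 × 10⁵) = 0.655
Since d/d_R < 1, the body is inside the Roche limit.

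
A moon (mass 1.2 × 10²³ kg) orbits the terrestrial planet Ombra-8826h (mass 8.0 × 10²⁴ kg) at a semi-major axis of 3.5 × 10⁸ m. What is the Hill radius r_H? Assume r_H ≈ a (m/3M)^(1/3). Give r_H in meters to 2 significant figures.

r_H ≈ a (m/3M)^(1/3)
    = (3.5 × 10⁸) × (1.2 × 10²³ / (3 × 8.0 × 10²⁴))^(1/3)
    = 6.0 × 10⁷ m

6.0 × 10⁷ m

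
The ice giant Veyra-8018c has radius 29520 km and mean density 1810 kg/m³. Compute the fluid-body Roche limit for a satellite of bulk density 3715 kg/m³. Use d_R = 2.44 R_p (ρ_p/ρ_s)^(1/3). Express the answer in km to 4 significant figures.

56680 km

d_R = 2.44 × 29520 km × (1810/3715)^(1/3)
    = 56680 km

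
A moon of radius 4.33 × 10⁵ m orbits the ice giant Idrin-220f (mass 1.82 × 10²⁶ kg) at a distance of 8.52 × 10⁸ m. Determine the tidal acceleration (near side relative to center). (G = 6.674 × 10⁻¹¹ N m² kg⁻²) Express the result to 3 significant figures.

Δa = 2GMr/d³
   = 2 × (6.674 × 10⁻¹¹) × (1.82 × 10²⁶) × (4.33 × 10⁵) / (8.52 × 10⁸)³
   = 1.70 × 10⁻⁵ m/s²

1.70 × 10⁻⁵ m/s²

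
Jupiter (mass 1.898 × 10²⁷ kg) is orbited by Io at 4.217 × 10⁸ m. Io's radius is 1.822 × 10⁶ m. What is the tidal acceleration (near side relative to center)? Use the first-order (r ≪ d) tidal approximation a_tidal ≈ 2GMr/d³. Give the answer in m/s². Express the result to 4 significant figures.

6.155 × 10⁻³ m/s²

Δg = 2GMr/d³
   = 2 × (6.674 × 10⁻¹¹) × (1.898 × 10²⁷) × (1.822 × 10⁶) / (4.217 × 10⁸)³
   = 6.155 × 10⁻³ m/s²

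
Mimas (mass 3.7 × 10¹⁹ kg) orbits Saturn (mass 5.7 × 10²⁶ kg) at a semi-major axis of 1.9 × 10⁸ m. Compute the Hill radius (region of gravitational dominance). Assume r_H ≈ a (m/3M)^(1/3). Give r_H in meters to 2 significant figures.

5.3 × 10⁵ m

r_H ≈ a (m/3M)^(1/3)
    = (1.9 × 10⁸) × (3.7 × 10¹⁹ / (3 × 5.7 × 10²⁶))^(1/3)
    = 5.3 × 10⁵ m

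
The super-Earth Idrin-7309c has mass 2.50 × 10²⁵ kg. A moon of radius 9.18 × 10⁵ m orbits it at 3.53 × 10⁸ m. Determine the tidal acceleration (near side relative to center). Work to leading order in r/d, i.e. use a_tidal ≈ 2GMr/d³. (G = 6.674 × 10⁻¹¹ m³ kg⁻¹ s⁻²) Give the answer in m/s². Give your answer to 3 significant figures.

Δg = 2GMr/d³
   = 2 × (6.674 × 10⁻¹¹) × (2.50 × 10²⁵) × (9.18 × 10⁵) / (3.53 × 10⁸)³
   = 6.96 × 10⁻⁵ m/s²

6.96 × 10⁻⁵ m/s²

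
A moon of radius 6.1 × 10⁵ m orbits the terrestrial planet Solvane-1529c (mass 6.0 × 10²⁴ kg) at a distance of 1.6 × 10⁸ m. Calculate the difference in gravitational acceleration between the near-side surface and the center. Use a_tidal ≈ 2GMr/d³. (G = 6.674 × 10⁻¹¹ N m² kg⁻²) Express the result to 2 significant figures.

1.2 × 10⁻⁴ m/s²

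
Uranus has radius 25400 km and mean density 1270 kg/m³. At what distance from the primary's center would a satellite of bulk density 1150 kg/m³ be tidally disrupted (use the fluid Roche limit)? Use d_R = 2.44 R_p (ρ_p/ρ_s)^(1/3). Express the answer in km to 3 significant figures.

64100 km

d_R = 2.44 × 25400 km × (1270/1150)^(1/3)
    = 64100 km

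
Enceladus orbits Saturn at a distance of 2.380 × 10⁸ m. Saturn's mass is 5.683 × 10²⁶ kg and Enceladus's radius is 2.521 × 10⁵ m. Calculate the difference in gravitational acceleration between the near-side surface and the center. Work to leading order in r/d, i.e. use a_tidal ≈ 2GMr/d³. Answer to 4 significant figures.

1.419 × 10⁻³ m/s²

Differencing GM/(d−r)² and GM/d² to first order in r/d gives 2GMr/d³.
Δg = 2GMr/d³
   = 2 × (6.674 × 10⁻¹¹) × (5.683 × 10²⁶) × (2.521 × 10⁵) / (2.380 × 10⁸)³
   = 1.419 × 10⁻³ m/s²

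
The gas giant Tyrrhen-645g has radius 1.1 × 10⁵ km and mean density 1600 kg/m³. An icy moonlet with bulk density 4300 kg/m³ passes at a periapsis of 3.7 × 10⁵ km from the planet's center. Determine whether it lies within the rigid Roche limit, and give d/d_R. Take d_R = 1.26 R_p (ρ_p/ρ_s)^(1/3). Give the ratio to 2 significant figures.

outside; d/d_R ≈ 3.7

d_R = 1.26 × (1.1 × 10⁵ km) × (1600/4300)^(1/3) = 99690 km
d/d_R = (3.7 × 10⁵) / (99690) = 3.7
Since d/d_R > 1, the body is outside the Roche limit.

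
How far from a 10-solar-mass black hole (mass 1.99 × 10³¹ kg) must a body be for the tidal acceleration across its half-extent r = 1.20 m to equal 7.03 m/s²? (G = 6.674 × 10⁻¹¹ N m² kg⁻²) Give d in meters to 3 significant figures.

7.68 × 10⁶ m

2GMr/d³ = a_tidal  ⇒  d = (2GMr / a_tidal)^(1/3)
d = (2 × 6.674×10⁻¹¹ × (1.99 × 10³¹) × (1.20) / (7.03))^(1/3)
  = 7.68 × 10⁶ m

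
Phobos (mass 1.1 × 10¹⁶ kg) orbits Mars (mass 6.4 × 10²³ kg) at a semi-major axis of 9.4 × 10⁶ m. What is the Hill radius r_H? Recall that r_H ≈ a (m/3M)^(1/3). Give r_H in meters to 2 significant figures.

r_H ≈ a (m/3M)^(1/3)
    = (9.4 × 10⁶) × (1.1 × 10¹⁶ / (3 × 6.4 × 10²³))^(1/3)
    = 1.7 × 10⁴ m

1.7 × 10⁴ m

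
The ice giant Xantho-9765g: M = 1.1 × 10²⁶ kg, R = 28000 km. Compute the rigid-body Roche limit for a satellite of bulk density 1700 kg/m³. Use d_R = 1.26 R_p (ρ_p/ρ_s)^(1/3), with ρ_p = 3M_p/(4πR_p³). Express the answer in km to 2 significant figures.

31000 km

ρ_p = 3M_p/(4πR_p³) = 3 × (1.1 × 10²⁶) / (4π × (2.8 × 10⁷ m)³) = 1200 kg/m³
d_R = 1.26 × 28000 km × (1200/1700)^(1/3)
    = 31000 km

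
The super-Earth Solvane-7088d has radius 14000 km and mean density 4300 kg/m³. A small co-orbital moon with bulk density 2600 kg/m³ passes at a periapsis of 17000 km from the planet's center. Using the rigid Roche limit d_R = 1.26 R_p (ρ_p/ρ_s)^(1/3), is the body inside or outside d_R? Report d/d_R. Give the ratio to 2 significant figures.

inside; d/d_R ≈ 0.81

d_R = 1.26 × (14000 km) × (4300/2600)^(1/3) = 20860 km
d/d_R = (17000) / (20860) = 0.81
Since d/d_R < 1, the body is inside the Roche limit.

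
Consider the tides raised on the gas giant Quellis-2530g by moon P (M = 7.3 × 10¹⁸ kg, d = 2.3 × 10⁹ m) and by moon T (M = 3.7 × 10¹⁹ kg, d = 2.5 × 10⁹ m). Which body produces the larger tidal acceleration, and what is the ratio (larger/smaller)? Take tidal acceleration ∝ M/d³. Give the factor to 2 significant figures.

Moon T, by a factor of ≈ 3.9

Compare M/d³ for the two perturbers:
Moon P: (7.3 × 10¹⁸) / (2.3 × 10⁹)³ = 6.000 × 10⁻¹⁰
Moon T: (3.7 × 10¹⁹) / (2.5 × 10⁹)³ = 2.368 × 10⁻⁹
Ratio (larger/smaller) = 3.9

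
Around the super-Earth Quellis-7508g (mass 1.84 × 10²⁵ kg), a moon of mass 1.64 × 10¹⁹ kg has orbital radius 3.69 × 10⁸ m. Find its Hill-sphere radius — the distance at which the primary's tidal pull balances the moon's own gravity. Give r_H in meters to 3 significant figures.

r_H ≈ a (m/3M)^(1/3)
    = (3.69 × 10⁸) × (1.64 × 10¹⁹ / (3 × 1.84 × 10²⁵))^(1/3)
    = 2.46 × 10⁶ m

2.46 × 10⁶ m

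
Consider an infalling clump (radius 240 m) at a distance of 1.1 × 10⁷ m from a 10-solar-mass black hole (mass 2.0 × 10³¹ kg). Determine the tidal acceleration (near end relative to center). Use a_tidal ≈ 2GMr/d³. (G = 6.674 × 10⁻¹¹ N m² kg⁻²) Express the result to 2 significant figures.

4.8 × 10² m/s²

Since r ≪ d, expand the inverse-square field across one radius to get the leading 2GMr/d³ term.
Δg = 2GMr/d³
   = 2 × (6.674 × 10⁻¹¹) × (2.0 × 10³¹) × (240) / (1.1 × 10⁷)³
   = 4.8 × 10² m/s²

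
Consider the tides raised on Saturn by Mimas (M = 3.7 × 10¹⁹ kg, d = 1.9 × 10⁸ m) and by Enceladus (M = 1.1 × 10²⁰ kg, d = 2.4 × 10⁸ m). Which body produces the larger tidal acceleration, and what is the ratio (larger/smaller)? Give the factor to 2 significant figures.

Enceladus, by a factor of ≈ 1.5

Tidal stretch scales as M/d³; compute that for each body.
Mimas: (3.7 × 10¹⁹) / (1.9 × 10⁸)³ = 5.394 × 10⁻⁶
Enceladus: (1.1 × 10²⁰) / (2.4 × 10⁸)³ = 7.957 × 10⁻⁶
Ratio (larger/smaller) = 1.5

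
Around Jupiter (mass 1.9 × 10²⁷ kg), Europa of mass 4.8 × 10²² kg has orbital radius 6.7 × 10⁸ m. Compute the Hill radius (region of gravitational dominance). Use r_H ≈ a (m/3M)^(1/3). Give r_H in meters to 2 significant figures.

r_H ≈ a (m/3M)^(1/3)
    = (6.7 × 10⁸) × (4.8 × 10²² / (3 × 1.9 × 10²⁷))^(1/3)
    = 1.4 × 10⁷ m

1.4 × 10⁷ m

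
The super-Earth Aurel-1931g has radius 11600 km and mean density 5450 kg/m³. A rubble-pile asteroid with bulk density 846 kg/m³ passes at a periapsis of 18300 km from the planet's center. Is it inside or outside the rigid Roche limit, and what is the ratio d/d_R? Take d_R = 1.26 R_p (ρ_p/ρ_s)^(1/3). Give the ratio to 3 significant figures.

inside; d/d_R ≈ 0.673

d_R = 1.26 × (11600 km) × (5450/846)^(1/3) = 27200 km
d/d_R = (18300) / (27200) = 0.673
Since d/d_R < 1, the body is inside the Roche limit.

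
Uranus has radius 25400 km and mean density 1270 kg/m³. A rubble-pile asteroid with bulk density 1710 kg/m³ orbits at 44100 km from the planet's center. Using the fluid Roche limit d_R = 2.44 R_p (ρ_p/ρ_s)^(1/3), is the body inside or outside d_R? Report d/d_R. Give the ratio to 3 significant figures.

d_R = 2.44 × (25400 km) × (1270/1710)^(1/3) = 56130 km
d/d_R = (44100) / (56130) = 0.786
Since d/d_R < 1, the body is inside the Roche limit.

inside; d/d_R ≈ 0.786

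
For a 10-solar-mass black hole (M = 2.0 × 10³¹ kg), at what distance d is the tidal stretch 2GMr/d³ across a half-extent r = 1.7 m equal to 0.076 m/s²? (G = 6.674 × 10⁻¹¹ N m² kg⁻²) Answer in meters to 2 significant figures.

3.9 × 10⁷ m

2GMr/d³ = a_tidal  ⇒  d = (2GMr / a_tidal)^(1/3)
d = (2 × 6.674×10⁻¹¹ × (2.0 × 10³¹) × (1.7) / (0.076))^(1/3)
  = 3.9 × 10⁷ m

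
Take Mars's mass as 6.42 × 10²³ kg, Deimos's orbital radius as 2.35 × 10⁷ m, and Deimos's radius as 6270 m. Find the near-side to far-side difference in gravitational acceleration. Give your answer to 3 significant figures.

a_tidal = 4GMr/d³
        = 4 × (6.674 × 10⁻¹¹) × (6.42 × 10²³) × (6270) / (2.35 × 10⁷)³
        = 8.28 × 10⁻⁵ m/s²

8.28 × 10⁻⁵ m/s²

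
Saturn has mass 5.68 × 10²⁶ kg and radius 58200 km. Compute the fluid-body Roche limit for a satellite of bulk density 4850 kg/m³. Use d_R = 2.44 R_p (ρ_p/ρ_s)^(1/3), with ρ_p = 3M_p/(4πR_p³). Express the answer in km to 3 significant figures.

74100 km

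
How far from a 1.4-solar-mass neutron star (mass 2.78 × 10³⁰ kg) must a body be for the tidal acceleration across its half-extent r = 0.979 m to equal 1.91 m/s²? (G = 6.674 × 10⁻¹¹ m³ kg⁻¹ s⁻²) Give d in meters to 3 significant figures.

2GMr/d³ = a_tidal  ⇒  d = (2GMr / a_tidal)^(1/3)
d = (2 × 6.674×10⁻¹¹ × (2.78 × 10³⁰) × (0.979) / (1.91))^(1/3)
  = 5.75 × 10⁶ m

5.75 × 10⁶ m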